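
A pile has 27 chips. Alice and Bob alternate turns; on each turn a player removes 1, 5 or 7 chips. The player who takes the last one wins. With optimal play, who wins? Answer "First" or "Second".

First

i:   0  1  2  3  4  5  6  7  8  9 10 11 12 13 14 15 16 17 18 19 20 21 22 23 24 25 26 27
     L  W  L  W  L  W  L  W  L  W  L  W  L  W  L  W  L  W  L  W  L  W  L  W  L  W  L  W
Position 27 is W, so the first player wins.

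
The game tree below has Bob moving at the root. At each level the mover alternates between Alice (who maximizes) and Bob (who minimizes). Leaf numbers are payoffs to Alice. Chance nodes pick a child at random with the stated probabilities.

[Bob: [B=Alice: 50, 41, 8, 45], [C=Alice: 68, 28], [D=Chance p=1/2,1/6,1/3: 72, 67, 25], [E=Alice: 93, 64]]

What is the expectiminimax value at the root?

50

B (Alice): max(50, 41, 8, 45) = 50
C (Alice): max(68, 28) = 68
D (Chance): 1/2·72 + 1/6·67 + 1/3·25 = 55.5
E (Alice): max(93, 64) = 93
Root (Bob): min(50, 68, 55.5, 93) = 50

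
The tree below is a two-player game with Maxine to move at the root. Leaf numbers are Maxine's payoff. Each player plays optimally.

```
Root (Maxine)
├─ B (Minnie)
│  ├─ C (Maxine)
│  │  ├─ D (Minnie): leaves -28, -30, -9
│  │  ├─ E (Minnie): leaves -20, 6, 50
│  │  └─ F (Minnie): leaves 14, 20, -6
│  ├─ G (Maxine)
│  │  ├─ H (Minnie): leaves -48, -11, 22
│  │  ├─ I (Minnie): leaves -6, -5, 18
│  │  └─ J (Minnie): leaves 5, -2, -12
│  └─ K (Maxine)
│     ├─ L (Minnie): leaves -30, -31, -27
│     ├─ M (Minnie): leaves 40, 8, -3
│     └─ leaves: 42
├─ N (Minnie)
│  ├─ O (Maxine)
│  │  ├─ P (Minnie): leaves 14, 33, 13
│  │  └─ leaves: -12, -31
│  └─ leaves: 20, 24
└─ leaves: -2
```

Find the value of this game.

13

D (Minnie): min(-28, -30, -9) = -30
E (Minnie): min(-20, 6, 50) = -20
F (Minnie): min(14, 20, -6) = -6
C (Maxine): max(-30, -20, -6) = -6
H (Minnie): min(-48, -11, 22) = -48
I (Minnie): min(-6, -5, 18) = -6
J (Minnie): min(5, -2, -12) = -12
G (Maxine): max(-48, -6, -12) = -6
L (Minnie): min(-30, -31, -27) = -31
M (Minnie): min(40, 8, -3) = -3
K (Maxine): max(-31, -3, 42) = 42
B (Minnie): min(-6, -6, 42) = -6
P (Minnie): min(14, 33, 13) = 13
O (Maxine): max(13, -12, -31) = 13
N (Minnie): min(13, 20, 24) = 13
Root (Maxine): max(-6, 13, -2) = 13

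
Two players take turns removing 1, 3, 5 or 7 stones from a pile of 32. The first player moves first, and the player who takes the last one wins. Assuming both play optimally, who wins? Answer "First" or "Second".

Second

i:   0  1  2  3  4  5  6  7  8  9 10 11 12 13 14 15 16 17 18 19 20 21 22 23 24 25 26 27 28 29 30 31 32
     L  W  L  W  L  W  L  W  L  W  L  W  L  W  L  W  L  W  L  W  L  W  L  W  L  W  L  W  L  W  L  W  L
Position 32 is L, so the second player wins.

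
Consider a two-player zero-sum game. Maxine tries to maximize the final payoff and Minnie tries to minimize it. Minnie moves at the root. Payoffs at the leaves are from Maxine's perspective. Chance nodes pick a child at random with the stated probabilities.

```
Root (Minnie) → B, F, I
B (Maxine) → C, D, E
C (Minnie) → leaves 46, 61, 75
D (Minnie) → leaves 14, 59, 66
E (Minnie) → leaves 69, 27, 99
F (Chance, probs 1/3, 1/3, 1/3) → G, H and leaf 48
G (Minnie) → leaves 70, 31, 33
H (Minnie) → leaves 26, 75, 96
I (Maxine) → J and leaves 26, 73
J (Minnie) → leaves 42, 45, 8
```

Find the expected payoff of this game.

35

C (Minnie): min(46, 61, 75) = 46
D (Minnie): min(14, 59, 66) = 14
E (Minnie): min(69, 27, 99) = 27
B (Maxine): max(46, 14, 27) = 46
G (Minnie): min(70, 31, 33) = 31
H (Minnie): min(26, 75, 96) = 26
F (Chance): 1/3·31 + 1/3·26 + 1/3·48 = 35
J (Minnie): min(42, 45, 8) = 8
I (Maxine): max(8, 26, 73) = 73
Root (Minnie): min(46, 35, 73) = 35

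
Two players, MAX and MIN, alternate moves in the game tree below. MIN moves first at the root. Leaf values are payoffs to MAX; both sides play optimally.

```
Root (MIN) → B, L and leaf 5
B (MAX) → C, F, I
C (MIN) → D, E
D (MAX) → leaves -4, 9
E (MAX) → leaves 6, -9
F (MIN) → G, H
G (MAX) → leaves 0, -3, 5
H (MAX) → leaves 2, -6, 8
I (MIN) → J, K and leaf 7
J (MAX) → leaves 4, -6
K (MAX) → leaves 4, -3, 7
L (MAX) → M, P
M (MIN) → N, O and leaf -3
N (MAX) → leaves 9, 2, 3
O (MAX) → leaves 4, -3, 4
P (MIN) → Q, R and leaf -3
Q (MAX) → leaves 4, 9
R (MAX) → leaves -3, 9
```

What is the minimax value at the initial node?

D (MAX): max(-4, 9) = 9
E (MAX): max(6, -9) = 6
C (MIN): min(9, 6) = 6
G (MAX): max(0, -3, 5) = 5
H (MAX): max(2, -6, 8) = 8
F (MIN): min(5, 8) = 5
J (MAX): max(4, -6) = 4
K (MAX): max(4, -3, 7) = 7
I (MIN): min(4, 7, 7) = 4
B (MAX): max(6, 5, 4) = 6
N (MAX): max(9, 2, 3) = 9
O (MAX): max(4, -3, 4) = 4
M (MIN): min(9, 4, -3) = -3
Q (MAX): max(4, 9) = 9
R (MAX): max(-3, 9) = 9
P (MIN): min(9, 9, -3) = -3
L (MAX): max(-3, -3) = -3
Root (MIN): min(6, -3, 5) = -3

-3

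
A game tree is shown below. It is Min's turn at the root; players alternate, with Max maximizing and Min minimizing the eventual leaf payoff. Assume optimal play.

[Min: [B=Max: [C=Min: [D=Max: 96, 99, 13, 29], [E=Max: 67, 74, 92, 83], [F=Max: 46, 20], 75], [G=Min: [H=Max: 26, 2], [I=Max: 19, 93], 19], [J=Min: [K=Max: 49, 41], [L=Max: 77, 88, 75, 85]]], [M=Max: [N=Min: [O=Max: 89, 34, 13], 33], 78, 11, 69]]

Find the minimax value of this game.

D (Max): max(96, 99, 13, 29) = 99
E (Max): max(67, 74, 92, 83) = 92
F (Max): max(46, 20) = 46
C (Min): min(99, 92, 46, 75) = 46
H (Max): max(26, 2) = 26
I (Max): max(19, 93) = 93
G (Min): min(26, 93, 19) = 19
K (Max): max(49, 41) = 49
L (Max): max(77, 88, 75, 85) = 88
J (Min): min(49, 88) = 49
B (Max): max(46, 19, 49) = 49
O (Max): max(89, 34, 13) = 89
N (Min): min(89, 33) = 33
M (Max): max(33, 78, 11, 69) = 78
Root (Min): min(49, 78) = 49

49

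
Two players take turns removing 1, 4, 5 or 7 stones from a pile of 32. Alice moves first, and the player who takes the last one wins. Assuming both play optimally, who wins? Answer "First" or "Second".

Second

Compute winning (W) and losing (L) positions by backward induction:
i:   0  1  2  3  4  5  6  7  8  9 10 11 12 13 14 15 16 17 18 19 20 21 22 23 24 25 26 27 28 29 30 31 32
     L  W  L  W  W  W  W  W  L  W  L  W  W  W  W  W  L  W  L  W  W  W  W  W  L  W  L  W  W  W  W  W  L
Position 32 is L, so the second player wins.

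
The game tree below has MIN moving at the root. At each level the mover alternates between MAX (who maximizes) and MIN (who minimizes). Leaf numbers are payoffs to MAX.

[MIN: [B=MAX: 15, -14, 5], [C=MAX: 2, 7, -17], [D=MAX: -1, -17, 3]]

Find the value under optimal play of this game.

3

B (MAX): max(15, -14, 5) = 15
C (MAX): max(2, 7, -17) = 7
D (MAX): max(-1, -17, 3) = 3
Root (MIN): min(15, 7, 3) = 3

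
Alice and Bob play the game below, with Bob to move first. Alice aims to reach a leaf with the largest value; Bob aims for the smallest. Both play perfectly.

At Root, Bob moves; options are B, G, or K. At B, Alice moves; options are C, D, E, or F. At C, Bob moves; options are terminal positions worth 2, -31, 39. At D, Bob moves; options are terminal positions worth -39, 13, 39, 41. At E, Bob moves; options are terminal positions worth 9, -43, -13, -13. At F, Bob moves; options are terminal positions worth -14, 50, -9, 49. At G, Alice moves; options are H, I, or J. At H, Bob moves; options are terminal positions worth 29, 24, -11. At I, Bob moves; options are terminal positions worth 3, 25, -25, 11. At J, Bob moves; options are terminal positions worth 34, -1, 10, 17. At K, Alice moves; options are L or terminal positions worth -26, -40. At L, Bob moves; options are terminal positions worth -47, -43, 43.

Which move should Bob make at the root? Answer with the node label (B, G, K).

C (Bob): min(2, -31, 39) = -31
D (Bob): min(-39, 13, 39, 41) = -39
E (Bob): min(9, -43, -13, -13) = -43
F (Bob): min(-14, 50, -9, 49) = -14
B (Alice): max(-31, -39, -43, -14) = -14
H (Bob): min(29, 24, -11) = -11
I (Bob): min(3, 25, -25, 11) = -25
J (Bob): min(34, -1, 10, 17) = -1
G (Alice): max(-11, -25, -1) = -1
L (Bob): min(-47, -43, 43) = -47
K (Alice): max(-47, -26, -40) = -26
Root (Bob): min(-14, -1, -26) = -26
Bob picks the child with the lowest value: K (value -26).

K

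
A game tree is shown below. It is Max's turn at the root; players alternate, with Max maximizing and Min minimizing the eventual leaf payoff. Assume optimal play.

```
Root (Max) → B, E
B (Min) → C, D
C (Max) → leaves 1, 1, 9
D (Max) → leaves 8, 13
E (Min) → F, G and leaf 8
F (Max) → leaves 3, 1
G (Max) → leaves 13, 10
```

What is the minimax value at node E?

3

F: max(3, 1) = 3
G: max(13, 10) = 13
E: min(3, 13, 8) = 3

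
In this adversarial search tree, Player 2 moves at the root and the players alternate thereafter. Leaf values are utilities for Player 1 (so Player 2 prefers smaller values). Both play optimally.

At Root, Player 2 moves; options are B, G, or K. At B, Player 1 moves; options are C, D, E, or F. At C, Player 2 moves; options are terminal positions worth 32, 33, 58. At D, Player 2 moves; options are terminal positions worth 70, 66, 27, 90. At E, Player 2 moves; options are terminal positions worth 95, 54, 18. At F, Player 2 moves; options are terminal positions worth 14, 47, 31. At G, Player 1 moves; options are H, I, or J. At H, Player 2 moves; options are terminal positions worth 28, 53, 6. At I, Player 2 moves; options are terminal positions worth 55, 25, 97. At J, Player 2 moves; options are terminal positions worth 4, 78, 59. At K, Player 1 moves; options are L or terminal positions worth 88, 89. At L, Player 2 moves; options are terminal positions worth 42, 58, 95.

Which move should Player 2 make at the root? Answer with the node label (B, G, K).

C (Player 2): min(32, 33, 58) = 32
D (Player 2): min(70, 66, 27, 90) = 27
E (Player 2): min(95, 54, 18) = 18
F (Player 2): min(14, 47, 31) = 14
B (Player 1): max(32, 27, 18, 14) = 32
H (Player 2): min(28, 53, 6) = 6
I (Player 2): min(55, 25, 97) = 25
J (Player 2): min(4, 78, 59) = 4
G (Player 1): max(6, 25, 4) = 25
L (Player 2): min(42, 58, 95) = 42
K (Player 1): max(42, 88, 89) = 89
Root (Player 2): min(32, 25, 89) = 25
Player 2 picks the child with the lowest value: G (value 25).

G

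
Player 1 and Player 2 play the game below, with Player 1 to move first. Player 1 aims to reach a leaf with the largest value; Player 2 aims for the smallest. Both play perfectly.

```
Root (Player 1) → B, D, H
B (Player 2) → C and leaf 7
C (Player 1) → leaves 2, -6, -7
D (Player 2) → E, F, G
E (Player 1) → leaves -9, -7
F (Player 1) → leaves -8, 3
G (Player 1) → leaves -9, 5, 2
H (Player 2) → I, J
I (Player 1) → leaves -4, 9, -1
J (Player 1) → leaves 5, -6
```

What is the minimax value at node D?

E: max(-9, -7) = -7
F: max(-8, 3) = 3
G: max(-9, 5, 2) = 5
D: min(-7, 3, 5) = -7

-7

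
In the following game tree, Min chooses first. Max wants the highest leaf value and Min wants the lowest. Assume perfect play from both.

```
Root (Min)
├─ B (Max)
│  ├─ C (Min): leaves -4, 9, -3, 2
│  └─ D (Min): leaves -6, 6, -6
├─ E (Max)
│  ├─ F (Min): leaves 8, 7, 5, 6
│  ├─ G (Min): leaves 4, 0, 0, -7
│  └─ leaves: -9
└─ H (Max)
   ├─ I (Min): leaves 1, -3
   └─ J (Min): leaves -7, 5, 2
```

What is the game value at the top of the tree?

C (Min): min(-4, 9, -3, 2) = -4
D (Min): min(-6, 6, -6) = -6
B (Max): max(-4, -6) = -4
F (Min): min(8, 7, 5, 6) = 5
G (Min): min(4, 0, 0, -7) = -7
E (Max): max(5, -7, -9) = 5
I (Min): min(1, -3) = -3
J (Min): min(-7, 5, 2) = -7
H (Max): max(-3, -7) = -3
Root (Min): min(-4, 5, -3) = -4

-4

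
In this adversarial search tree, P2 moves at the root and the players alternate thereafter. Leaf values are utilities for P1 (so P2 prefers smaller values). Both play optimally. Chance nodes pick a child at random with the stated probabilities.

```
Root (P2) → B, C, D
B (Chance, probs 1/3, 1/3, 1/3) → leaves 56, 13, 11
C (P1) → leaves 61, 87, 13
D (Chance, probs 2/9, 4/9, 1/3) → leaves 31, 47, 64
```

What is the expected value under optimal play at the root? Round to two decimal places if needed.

B (Chance): 1/3·56 + 1/3·13 + 1/3·11 = 26.67
C (P1): max(61, 87, 13) = 87
D (Chance): 2/9·31 + 4/9·47 + 1/3·64 = 49.11
Root (P2): min(26.67, 87, 49.11) = 26.67

26.67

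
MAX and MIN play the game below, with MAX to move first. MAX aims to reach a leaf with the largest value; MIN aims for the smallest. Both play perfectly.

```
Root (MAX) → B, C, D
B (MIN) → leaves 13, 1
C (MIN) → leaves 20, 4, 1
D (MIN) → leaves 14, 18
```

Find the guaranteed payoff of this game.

14

B (MIN): min(13, 1) = 1
C (MIN): min(20, 4, 1) = 1
D (MIN): min(14, 18) = 14
Root (MAX): max(1, 1, 14) = 14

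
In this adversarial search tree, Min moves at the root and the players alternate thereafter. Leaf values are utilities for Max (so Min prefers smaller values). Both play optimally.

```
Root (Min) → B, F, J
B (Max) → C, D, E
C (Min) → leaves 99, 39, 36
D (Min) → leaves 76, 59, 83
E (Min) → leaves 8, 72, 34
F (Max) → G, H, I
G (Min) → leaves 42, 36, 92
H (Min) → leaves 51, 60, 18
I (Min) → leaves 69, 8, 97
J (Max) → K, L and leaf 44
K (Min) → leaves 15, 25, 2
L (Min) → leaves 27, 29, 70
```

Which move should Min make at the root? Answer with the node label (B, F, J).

C (Min): min(99, 39, 36) = 36
D (Min): min(76, 59, 83) = 59
E (Min): min(8, 72, 34) = 8
B (Max): max(36, 59, 8) = 59
G (Min): min(42, 36, 92) = 36
H (Min): min(51, 60, 18) = 18
I (Min): min(69, 8, 97) = 8
F (Max): max(36, 18, 8) = 36
K (Min): min(15, 25, 2) = 2
L (Min): min(27, 29, 70) = 27
J (Max): max(2, 27, 44) = 44
Root (Min): min(59, 36, 44) = 36
Min picks the child with the lowest value: F (value 36).

F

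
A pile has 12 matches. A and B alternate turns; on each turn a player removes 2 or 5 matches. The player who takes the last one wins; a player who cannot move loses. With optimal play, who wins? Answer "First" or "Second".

i:   0  1  2  3  4  5  6  7  8  9 10 11 12
     L  L  W  W  L  W  W  L  L  W  W  L  W
Position 12 is W, so the first player wins.

First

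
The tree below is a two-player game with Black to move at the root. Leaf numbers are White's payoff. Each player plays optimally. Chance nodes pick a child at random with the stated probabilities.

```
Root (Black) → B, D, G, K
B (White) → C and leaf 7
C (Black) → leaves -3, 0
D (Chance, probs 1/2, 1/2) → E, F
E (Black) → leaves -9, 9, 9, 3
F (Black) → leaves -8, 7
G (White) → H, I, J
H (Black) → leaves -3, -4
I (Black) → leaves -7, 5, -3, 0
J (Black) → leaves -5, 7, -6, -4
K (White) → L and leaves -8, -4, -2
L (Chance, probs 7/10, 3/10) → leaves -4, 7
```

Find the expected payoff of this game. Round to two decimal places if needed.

-8.5

C (Black): min(-3, 0) = -3
B (White): max(-3, 7) = 7
E (Black): min(-9, 9, 9, 3) = -9
F (Black): min(-8, 7) = -8
D (Chance): 1/2·-9 + 1/2·-8 = -8.5
H (Black): min(-3, -4) = -4
I (Black): min(-7, 5, -3, 0) = -7
J (Black): min(-5, 7, -6, -4) = -6
G (White): max(-4, -7, -6) = -4
L (Chance): 7/10·-4 + 3/10·7 = -0.7
K (White): max(-0.7, -8, -4, -2) = -0.7
Root (Black): min(7, -8.5, -4, -0.7) = -8.5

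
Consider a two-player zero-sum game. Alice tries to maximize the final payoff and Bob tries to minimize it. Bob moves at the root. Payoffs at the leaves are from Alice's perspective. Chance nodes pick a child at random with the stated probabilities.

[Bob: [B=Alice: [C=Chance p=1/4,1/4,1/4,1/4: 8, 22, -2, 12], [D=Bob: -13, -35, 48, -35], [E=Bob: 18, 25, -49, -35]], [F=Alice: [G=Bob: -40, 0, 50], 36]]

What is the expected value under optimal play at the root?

10

C (Chance): 1/4·8 + 1/4·22 + 1/4·-2 + 1/4·12 = 10
D (Bob): min(-13, -35, 48, -35) = -35
E (Bob): min(18, 25, -49, -35) = -49
B (Alice): max(10, -35, -49) = 10
G (Bob): min(-40, 0, 50) = -40
F (Alice): max(-40, 36) = 36
Root (Bob): min(10, 36) = 10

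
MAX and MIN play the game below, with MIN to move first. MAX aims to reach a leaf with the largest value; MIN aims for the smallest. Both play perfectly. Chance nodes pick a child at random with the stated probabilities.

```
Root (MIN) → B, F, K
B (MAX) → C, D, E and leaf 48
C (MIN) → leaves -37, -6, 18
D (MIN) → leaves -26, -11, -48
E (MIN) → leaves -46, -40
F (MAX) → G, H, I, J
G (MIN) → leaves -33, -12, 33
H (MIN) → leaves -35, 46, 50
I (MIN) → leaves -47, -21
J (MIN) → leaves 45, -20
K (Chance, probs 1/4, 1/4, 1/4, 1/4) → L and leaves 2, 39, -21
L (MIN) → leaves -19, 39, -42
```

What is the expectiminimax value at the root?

-20

C (MIN): min(-37, -6, 18) = -37
D (MIN): min(-26, -11, -48) = -48
E (MIN): min(-46, -40) = -46
B (MAX): max(-37, -48, -46, 48) = 48
G (MIN): min(-33, -12, 33) = -33
H (MIN): min(-35, 46, 50) = -35
I (MIN): min(-47, -21) = -47
J (MIN): min(45, -20) = -20
F (MAX): max(-33, -35, -47, -20) = -20
L (MIN): min(-19, 39, -42) = -42
K (Chance): 1/4·-42 + 1/4·2 + 1/4·39 + 1/4·-21 = -5.5
Root (MIN): min(48, -20, -5.5) = -20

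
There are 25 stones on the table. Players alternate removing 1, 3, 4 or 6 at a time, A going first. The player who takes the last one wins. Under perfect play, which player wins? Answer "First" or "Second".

First

W/L table (W = player to move can force a win):
i:   0  1  2  3  4  5  6  7  8  9 10 11 12 13 14 15 16 17 18 19 20 21 22 23 24 25
     L  W  L  W  W  W  W  L  W  L  W  W  W  W  L  W  L  W  W  W  W  L  W  L  W  W
Position 25 is W, so the first player wins.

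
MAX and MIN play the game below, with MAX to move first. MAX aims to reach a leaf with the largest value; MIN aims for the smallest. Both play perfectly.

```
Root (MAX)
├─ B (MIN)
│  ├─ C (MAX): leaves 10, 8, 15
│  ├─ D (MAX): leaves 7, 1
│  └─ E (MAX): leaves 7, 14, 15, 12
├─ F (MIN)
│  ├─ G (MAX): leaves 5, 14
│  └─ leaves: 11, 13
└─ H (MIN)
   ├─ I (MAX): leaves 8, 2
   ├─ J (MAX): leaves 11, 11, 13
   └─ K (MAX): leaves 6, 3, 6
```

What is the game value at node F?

11

G: max(5, 14) = 14
F: min(14, 11, 13) = 11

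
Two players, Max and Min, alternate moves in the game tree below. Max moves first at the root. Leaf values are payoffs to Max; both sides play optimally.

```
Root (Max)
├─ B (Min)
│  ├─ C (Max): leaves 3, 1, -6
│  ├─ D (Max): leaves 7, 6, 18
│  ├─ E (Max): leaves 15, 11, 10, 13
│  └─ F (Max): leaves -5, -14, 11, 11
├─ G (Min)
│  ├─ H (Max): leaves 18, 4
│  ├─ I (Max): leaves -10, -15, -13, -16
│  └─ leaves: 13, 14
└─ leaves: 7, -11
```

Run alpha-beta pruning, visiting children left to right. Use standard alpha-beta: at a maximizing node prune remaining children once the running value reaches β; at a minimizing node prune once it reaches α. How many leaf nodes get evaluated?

16

C [α=-∞,β=+∞]: v=3
D [α=-∞,β=3]: v=7 after child 1 ≥ β → β-cutoff, skip 2
E [α=-∞,β=3]: v=15 after child 1 ≥ β → β-cutoff, skip 3
F [α=-∞,β=3]: v=11 after child 3 ≥ β → β-cutoff, skip 1
B [α=-∞,β=+∞]: v=3
H [α=3,β=+∞]: v=18
I [α=3,β=18]: v=-10
G [α=3,β=+∞]: v=-10 after child 2 ≤ α → α-cutoff, skip 2
Root [α=-∞,β=+∞]: v=7
Leaves evaluated: 16 of 24.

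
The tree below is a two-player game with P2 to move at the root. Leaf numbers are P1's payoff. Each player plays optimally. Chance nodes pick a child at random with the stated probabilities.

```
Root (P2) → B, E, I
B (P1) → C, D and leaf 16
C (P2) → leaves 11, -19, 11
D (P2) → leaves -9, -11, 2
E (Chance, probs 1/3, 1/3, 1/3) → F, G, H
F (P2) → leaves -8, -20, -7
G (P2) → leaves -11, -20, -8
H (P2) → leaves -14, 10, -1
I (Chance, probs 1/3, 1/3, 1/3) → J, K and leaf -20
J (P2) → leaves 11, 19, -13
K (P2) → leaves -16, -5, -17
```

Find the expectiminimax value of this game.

-18

C (P2): min(11, -19, 11) = -19
D (P2): min(-9, -11, 2) = -11
B (P1): max(-19, -11, 16) = 16
F (P2): min(-8, -20, -7) = -20
G (P2): min(-11, -20, -8) = -20
H (P2): min(-14, 10, -1) = -14
E (Chance): 1/3·-20 + 1/3·-20 + 1/3·-14 = -18
J (P2): min(11, 19, -13) = -13
K (P2): min(-16, -5, -17) = -17
I (Chance): 1/3·-13 + 1/3·-17 + 1/3·-20 = -16.67
Root (P2): min(16, -18, -16.67) = -18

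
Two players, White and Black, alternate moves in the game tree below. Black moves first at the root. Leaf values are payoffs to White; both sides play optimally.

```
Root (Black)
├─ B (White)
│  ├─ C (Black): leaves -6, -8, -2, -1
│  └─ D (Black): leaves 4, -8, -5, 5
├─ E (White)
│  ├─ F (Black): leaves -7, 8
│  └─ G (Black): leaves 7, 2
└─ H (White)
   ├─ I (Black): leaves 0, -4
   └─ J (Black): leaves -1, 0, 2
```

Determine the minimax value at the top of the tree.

-8

C (Black): min(-6, -8, -2, -1) = -8
D (Black): min(4, -8, -5, 5) = -8
B (White): max(-8, -8) = -8
F (Black): min(-7, 8) = -7
G (Black): min(7, 2) = 2
E (White): max(-7, 2) = 2
I (Black): min(0, -4) = -4
J (Black): min(-1, 0, 2) = -1
H (White): max(-4, -1) = -1
Root (Black): min(-8, 2, -1) = -8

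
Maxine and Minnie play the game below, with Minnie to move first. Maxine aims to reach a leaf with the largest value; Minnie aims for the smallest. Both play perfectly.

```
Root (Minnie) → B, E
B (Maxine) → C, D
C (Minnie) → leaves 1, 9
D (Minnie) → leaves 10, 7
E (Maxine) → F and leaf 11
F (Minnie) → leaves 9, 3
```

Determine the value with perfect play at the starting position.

7

C (Minnie): min(1, 9) = 1
D (Minnie): min(10, 7) = 7
B (Maxine): max(1, 7) = 7
F (Minnie): min(9, 3) = 3
E (Maxine): max(3, 11) = 11
Root (Minnie): min(7, 11) = 7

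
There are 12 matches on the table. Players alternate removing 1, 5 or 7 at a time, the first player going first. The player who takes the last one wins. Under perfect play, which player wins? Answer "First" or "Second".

i:   0  1  2  3  4  5  6  7  8  9 10 11 12
     L  W  L  W  L  W  L  W  L  W  L  W  L
Position 12 is L, so the second player wins.

Second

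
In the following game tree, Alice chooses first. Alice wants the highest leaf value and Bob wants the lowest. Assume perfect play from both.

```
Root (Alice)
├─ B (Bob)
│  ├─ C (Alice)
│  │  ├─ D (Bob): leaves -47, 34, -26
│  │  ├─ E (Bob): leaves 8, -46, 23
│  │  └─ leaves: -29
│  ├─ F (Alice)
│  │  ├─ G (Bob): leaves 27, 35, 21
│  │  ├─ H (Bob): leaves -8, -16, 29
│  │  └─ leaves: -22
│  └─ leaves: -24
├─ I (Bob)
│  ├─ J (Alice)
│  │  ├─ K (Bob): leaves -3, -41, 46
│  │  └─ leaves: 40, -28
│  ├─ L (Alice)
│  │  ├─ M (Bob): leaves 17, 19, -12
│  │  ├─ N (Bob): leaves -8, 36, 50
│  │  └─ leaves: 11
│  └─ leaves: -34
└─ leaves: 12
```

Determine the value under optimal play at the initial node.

12

D (Bob): min(-47, 34, -26) = -47
E (Bob): min(8, -46, 23) = -46
C (Alice): max(-47, -46, -29) = -29
G (Bob): min(27, 35, 21) = 21
H (Bob): min(-8, -16, 29) = -16
F (Alice): max(21, -16, -22) = 21
B (Bob): min(-29, 21, -24) = -29
K (Bob): min(-3, -41, 46) = -41
J (Alice): max(-41, 40, -28) = 40
M (Bob): min(17, 19, -12) = -12
N (Bob): min(-8, 36, 50) = -8
L (Alice): max(-12, -8, 11) = 11
I (Bob): min(40, 11, -34) = -34
Root (Alice): max(-29, -34, 12) = 12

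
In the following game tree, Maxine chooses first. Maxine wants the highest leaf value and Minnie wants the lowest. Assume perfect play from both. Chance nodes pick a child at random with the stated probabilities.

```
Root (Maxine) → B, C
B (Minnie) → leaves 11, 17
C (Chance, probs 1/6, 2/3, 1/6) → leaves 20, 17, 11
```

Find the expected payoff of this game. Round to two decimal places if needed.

16.5

B (Minnie): min(11, 17) = 11
C (Chance): 1/6·20 + 2/3·17 + 1/6·11 = 16.5
Root (Maxine): max(11, 16.5) = 16.5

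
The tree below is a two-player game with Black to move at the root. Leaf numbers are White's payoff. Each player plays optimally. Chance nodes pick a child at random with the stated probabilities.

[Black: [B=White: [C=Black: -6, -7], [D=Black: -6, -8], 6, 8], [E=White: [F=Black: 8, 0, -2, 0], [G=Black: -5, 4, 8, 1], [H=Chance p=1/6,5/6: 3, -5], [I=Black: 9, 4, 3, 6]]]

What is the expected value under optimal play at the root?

C (Black): min(-6, -7) = -7
D (Black): min(-6, -8) = -8
B (White): max(-7, -8, 6, 8) = 8
F (Black): min(8, 0, -2, 0) = -2
G (Black): min(-5, 4, 8, 1) = -5
H (Chance): 1/6·3 + 5/6·-5 = -3.67
I (Black): min(9, 4, 3, 6) = 3
E (White): max(-2, -5, -3.67, 3) = 3
Root (Black): min(8, 3) = 3

3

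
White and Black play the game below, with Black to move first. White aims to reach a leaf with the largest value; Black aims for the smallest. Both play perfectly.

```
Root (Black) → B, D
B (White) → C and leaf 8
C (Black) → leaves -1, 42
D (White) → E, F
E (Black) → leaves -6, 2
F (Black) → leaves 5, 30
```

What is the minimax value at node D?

5

E: min(-6, 2) = -6
F: min(5, 30) = 5
D: max(-6, 5) = 5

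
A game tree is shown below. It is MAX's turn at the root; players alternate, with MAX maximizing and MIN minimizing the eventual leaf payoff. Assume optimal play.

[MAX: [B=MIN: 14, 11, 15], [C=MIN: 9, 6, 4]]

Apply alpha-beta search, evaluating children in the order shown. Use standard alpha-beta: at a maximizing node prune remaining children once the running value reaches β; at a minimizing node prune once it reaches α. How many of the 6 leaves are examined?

B [α=-∞,β=+∞]: v=11
C [α=11,β=+∞]: v=9 after child 1 ≤ α → α-cutoff, skip 2
Root [α=-∞,β=+∞]: v=11
Leaves evaluated: 4 of 6.

4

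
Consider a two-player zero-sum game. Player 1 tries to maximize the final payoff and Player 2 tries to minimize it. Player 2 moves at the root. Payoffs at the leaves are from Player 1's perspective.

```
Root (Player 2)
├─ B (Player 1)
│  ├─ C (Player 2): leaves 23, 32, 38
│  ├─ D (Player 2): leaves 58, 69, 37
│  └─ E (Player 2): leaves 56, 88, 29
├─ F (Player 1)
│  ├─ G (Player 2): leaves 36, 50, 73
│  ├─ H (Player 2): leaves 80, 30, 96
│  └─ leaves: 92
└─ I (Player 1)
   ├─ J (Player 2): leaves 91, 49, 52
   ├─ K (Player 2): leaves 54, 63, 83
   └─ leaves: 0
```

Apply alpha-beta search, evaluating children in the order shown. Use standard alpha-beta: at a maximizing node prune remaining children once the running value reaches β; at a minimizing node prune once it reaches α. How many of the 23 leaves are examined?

C [α=-∞,β=+∞]: v=23
D [α=23,β=+∞]: v=37
E [α=37,β=+∞]: v=29
B [α=-∞,β=+∞]: v=37
G [α=-∞,β=37]: v=36
H [α=36,β=37]: v=30 after child 2 ≤ α → α-cutoff, skip 1
F [α=-∞,β=37]: v=92
J [α=-∞,β=37]: v=49
I [α=-∞,β=37]: v=49 after child 1 ≥ β → β-cutoff, skip 2
Root [α=-∞,β=+∞]: v=37
Leaves evaluated: 18 of 23.

18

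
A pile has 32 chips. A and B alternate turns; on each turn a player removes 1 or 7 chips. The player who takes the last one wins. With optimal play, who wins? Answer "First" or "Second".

Second

Compute winning (W) and losing (L) positions by backward induction:
i:   0  1  2  3  4  5  6  7  8  9 10 11 12 13 14 15 16 17 18 19 20 21 22 23 24 25 26 27 28 29 30 31 32
     L  W  L  W  L  W  L  W  L  W  L  W  L  W  L  W  L  W  L  W  L  W  L  W  L  W  L  W  L  W  L  W  L
Position 32 is L, so the second player wins.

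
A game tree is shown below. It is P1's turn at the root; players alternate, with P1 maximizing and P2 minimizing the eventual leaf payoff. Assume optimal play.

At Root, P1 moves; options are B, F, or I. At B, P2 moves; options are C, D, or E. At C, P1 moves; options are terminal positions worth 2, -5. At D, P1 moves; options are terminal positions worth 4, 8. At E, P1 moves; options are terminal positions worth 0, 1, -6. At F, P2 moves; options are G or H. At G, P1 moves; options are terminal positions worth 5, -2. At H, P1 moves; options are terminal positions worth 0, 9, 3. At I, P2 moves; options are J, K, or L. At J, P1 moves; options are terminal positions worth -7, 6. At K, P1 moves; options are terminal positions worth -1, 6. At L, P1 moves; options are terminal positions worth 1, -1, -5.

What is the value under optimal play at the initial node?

C (P1): max(2, -5) = 2
D (P1): max(4, 8) = 8
E (P1): max(0, 1, -6) = 1
B (P2): min(2, 8, 1) = 1
G (P1): max(5, -2) = 5
H (P1): max(0, 9, 3) = 9
F (P2): min(5, 9) = 5
J (P1): max(-7, 6) = 6
K (P1): max(-1, 6) = 6
L (P1): max(1, -1, -5) = 1
I (P2): min(6, 6, 1) = 1
Root (P1): max(1, 5, 1) = 5

5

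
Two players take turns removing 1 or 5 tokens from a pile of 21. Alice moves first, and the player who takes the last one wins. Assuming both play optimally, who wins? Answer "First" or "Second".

First

Positions where the player to move wins (W) vs loses (L):
i:   0  1  2  3  4  5  6  7  8  9 10 11 12 13 14 15 16 17 18 19 20 21
     L  W  L  W  L  W  L  W  L  W  L  W  L  W  L  W  L  W  L  W  L  W
Position 21 is W, so the first player wins.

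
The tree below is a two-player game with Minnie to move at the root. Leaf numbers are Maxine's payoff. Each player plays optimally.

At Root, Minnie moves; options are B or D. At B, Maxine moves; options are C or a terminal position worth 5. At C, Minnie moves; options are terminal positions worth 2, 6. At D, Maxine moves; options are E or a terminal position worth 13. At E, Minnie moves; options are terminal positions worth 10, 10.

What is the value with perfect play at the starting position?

5

C (Minnie): min(2, 6) = 2
B (Maxine): max(2, 5) = 5
E (Minnie): min(10, 10) = 10
D (Maxine): max(10, 13) = 13
Root (Minnie): min(5, 13) = 5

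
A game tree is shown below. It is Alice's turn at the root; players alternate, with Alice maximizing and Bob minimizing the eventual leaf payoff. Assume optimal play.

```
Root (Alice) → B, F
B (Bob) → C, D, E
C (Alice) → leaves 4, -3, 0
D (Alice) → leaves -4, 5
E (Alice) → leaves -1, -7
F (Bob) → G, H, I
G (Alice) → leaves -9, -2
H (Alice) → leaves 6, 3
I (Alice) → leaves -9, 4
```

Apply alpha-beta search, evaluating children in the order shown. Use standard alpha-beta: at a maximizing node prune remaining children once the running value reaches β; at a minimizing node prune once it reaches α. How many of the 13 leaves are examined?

C [α=-∞,β=+∞]: v=4
D [α=-∞,β=4]: v=5
E [α=-∞,β=4]: v=-1
B [α=-∞,β=+∞]: v=-1
G [α=-1,β=+∞]: v=-2
F [α=-1,β=+∞]: v=-2 after child 1 ≤ α → α-cutoff, skip 2
Root [α=-∞,β=+∞]: v=-1
Leaves evaluated: 9 of 13.

9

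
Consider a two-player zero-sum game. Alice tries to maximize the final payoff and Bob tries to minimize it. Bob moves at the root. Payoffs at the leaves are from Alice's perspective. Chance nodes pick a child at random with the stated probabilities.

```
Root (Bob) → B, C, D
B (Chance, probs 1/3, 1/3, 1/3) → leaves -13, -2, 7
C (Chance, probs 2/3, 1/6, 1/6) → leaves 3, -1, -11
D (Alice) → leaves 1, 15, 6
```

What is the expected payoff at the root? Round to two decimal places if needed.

B (Chance): 1/3·-13 + 1/3·-2 + 1/3·7 = -2.67
C (Chance): 2/3·3 + 1/6·-1 + 1/6·-11 = 0
D (Alice): max(1, 15, 6) = 15
Root (Bob): min(-2.67, 0, 15) = -2.67

-2.67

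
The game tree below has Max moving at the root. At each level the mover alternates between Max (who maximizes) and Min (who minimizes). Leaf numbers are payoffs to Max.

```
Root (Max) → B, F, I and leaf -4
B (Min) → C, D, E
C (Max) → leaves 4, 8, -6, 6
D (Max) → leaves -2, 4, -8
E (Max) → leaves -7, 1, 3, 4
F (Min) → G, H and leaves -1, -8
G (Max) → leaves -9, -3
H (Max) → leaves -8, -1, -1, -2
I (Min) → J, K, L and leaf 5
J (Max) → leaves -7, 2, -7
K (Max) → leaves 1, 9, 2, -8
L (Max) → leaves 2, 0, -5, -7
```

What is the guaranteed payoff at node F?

-8

G: max(-9, -3) = -3
H: max(-8, -1, -1, -2) = -1
F: min(-3, -1, -1, -8) = -8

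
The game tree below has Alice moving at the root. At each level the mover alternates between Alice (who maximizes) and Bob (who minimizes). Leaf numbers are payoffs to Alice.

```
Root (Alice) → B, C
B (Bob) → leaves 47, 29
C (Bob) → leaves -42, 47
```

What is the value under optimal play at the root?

B (Bob): min(47, 29) = 29
C (Bob): min(-42, 47) = -42
Root (Alice): max(29, -42) = 29

29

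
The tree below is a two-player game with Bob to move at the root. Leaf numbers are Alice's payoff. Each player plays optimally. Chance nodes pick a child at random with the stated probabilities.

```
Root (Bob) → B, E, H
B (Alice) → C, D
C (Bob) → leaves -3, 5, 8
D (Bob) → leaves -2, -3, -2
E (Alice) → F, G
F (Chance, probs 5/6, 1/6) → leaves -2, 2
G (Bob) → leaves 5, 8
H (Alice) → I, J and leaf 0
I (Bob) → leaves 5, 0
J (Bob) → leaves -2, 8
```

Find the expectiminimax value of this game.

-3

C (Bob): min(-3, 5, 8) = -3
D (Bob): min(-2, -3, -2) = -3
B (Alice): max(-3, -3) = -3
F (Chance): 5/6·-2 + 1/6·2 = -1.33
G (Bob): min(5, 8) = 5
E (Alice): max(-1.33, 5) = 5
I (Bob): min(5, 0) = 0
J (Bob): min(-2, 8) = -2
H (Alice): max(0, -2, 0) = 0
Root (Bob): min(-3, 5, 0) = -3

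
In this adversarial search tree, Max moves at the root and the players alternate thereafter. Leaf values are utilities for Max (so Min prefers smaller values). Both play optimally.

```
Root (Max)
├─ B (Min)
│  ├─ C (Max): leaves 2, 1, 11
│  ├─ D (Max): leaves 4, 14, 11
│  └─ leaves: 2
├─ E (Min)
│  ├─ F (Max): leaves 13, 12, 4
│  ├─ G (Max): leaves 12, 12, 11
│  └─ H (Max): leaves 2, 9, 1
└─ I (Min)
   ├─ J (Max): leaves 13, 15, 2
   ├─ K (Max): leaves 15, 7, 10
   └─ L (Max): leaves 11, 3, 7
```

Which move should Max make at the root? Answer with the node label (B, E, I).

C (Max): max(2, 1, 11) = 11
D (Max): max(4, 14, 11) = 14
B (Min): min(11, 14, 2) = 2
F (Max): max(13, 12, 4) = 13
G (Max): max(12, 12, 11) = 12
H (Max): max(2, 9, 1) = 9
E (Min): min(13, 12, 9) = 9
J (Max): max(13, 15, 2) = 15
K (Max): max(15, 7, 10) = 15
L (Max): max(11, 3, 7) = 11
I (Min): min(15, 15, 11) = 11
Root (Max): max(2, 9, 11) = 11
Max picks the child with the highest value: I (value 11).

I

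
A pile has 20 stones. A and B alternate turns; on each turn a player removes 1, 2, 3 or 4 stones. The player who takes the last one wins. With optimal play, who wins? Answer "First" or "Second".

Compute winning (W) and losing (L) positions by backward induction:
i:   0  1  2  3  4  5  6  7  8  9 10 11 12 13 14 15 16 17 18 19 20
     L  W  W  W  W  L  W  W  W  W  L  W  W  W  W  L  W  W  W  W  L
Position 20 is L, so the second player wins.

Second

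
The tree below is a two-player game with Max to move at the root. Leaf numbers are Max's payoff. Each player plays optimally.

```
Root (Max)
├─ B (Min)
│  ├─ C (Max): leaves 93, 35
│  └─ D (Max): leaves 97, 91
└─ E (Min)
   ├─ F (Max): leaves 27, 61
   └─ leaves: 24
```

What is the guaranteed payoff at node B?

C: max(93, 35) = 93
D: max(97, 91) = 97
B: min(93, 97) = 93

93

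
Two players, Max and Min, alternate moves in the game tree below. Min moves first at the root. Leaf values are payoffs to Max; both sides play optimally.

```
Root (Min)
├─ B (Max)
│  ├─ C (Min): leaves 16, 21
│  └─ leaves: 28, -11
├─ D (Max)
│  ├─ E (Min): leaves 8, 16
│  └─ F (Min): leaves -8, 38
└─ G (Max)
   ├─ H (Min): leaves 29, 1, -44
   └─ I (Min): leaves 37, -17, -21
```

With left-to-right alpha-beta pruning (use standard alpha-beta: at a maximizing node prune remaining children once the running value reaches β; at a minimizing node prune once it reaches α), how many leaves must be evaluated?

13

C [α=-∞,β=+∞]: v=16
B [α=-∞,β=+∞]: v=28
E [α=-∞,β=28]: v=8
F [α=8,β=28]: v=-8 after child 1 ≤ α → α-cutoff, skip 1
D [α=-∞,β=28]: v=8
H [α=-∞,β=8]: v=-44
I [α=-44,β=8]: v=-21
G [α=-∞,β=8]: v=-21
Root [α=-∞,β=+∞]: v=-21
Leaves evaluated: 13 of 14.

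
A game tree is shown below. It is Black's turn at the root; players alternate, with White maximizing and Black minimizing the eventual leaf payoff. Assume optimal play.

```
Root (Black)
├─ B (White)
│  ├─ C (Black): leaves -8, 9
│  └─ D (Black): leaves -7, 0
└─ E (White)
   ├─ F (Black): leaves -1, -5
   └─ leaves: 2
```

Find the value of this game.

C (Black): min(-8, 9) = -8
D (Black): min(-7, 0) = -7
B (White): max(-8, -7) = -7
F (Black): min(-1, -5) = -5
E (White): max(-5, 2) = 2
Root (Black): min(-7, 2) = -7

-7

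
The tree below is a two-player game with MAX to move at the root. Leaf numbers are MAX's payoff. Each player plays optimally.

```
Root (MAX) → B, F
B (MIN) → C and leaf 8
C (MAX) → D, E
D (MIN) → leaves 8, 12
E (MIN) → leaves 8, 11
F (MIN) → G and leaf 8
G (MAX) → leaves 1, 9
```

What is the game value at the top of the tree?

D (MIN): min(8, 12) = 8
E (MIN): min(8, 11) = 8
C (MAX): max(8, 8) = 8
B (MIN): min(8, 8) = 8
G (MAX): max(1, 9) = 9
F (MIN): min(9, 8) = 8
Root (MAX): max(8, 8) = 8

8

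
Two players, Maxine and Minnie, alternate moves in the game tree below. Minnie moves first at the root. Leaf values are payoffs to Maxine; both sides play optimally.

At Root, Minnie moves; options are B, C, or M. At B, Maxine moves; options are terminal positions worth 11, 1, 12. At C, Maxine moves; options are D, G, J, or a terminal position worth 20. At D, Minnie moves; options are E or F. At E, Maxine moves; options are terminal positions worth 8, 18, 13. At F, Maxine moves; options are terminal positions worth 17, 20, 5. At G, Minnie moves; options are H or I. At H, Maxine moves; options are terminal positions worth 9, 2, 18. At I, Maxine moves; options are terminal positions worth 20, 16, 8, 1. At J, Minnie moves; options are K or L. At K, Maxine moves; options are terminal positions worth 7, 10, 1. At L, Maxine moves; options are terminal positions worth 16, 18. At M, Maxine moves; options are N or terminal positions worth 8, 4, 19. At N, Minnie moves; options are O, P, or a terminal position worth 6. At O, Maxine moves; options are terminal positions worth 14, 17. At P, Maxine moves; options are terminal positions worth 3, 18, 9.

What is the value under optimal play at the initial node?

B (Maxine): max(11, 1, 12) = 12
E (Maxine): max(8, 18, 13) = 18
F (Maxine): max(17, 20, 5) = 20
D (Minnie): min(18, 20) = 18
H (Maxine): max(9, 2, 18) = 18
I (Maxine): max(20, 16, 8, 1) = 20
G (Minnie): min(18, 20) = 18
K (Maxine): max(7, 10, 1) = 10
L (Maxine): max(16, 18) = 18
J (Minnie): min(10, 18) = 10
C (Maxine): max(18, 18, 10, 20) = 20
O (Maxine): max(14, 17) = 17
P (Maxine): max(3, 18, 9) = 18
N (Minnie): min(17, 18, 6) = 6
M (Maxine): max(6, 8, 4, 19) = 19
Root (Minnie): min(12, 20, 19) = 12

12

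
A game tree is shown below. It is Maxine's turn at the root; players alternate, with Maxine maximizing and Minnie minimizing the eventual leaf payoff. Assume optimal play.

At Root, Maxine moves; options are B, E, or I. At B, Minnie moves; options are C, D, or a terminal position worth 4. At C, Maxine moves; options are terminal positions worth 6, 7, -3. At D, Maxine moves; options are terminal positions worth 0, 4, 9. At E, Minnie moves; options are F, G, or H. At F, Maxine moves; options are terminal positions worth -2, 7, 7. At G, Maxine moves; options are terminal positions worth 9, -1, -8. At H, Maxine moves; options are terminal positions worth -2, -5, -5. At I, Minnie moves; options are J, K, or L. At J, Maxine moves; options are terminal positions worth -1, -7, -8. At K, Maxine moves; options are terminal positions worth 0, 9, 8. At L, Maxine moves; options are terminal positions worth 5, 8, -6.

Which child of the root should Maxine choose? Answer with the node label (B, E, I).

C (Maxine): max(6, 7, -3) = 7
D (Maxine): max(0, 4, 9) = 9
B (Minnie): min(7, 9, 4) = 4
F (Maxine): max(-2, 7, 7) = 7
G (Maxine): max(9, -1, -8) = 9
H (Maxine): max(-2, -5, -5) = -2
E (Minnie): min(7, 9, -2) = -2
J (Maxine): max(-1, -7, -8) = -1
K (Maxine): max(0, 9, 8) = 9
L (Maxine): max(5, 8, -6) = 8
I (Minnie): min(-1, 9, 8) = -1
Root (Maxine): max(4, -2, -1) = 4
Maxine picks the child with the highest value: B (value 4).

B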